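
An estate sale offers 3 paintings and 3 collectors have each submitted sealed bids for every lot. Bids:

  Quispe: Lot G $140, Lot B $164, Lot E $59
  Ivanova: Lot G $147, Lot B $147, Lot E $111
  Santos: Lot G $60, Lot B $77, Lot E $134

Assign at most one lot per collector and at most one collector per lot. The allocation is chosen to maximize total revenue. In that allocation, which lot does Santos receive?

Optimal: Quispe→Lot B ($164), Ivanova→Lot G ($147), Santos→Lot E ($134) — total 164+147+134 = $445.
Next-best assignment: Quispe→Lot G, Ivanova→Lot B, Santos→Lot E = $421.

Santos receives Lot E.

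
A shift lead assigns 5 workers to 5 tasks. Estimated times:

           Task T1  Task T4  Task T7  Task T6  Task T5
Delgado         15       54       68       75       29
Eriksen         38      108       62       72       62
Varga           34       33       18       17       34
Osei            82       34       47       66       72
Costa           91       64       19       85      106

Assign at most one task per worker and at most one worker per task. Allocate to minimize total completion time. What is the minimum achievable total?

Treat this as an assignment problem: match each worker to one task.
Optimal: Delgado→Task T5 (29 min), Eriksen→Task T1 (38 min), Varga→Task T6 (17 min), Osei→Task T4 (34 min), Costa→Task T7 (19 min) — total 29+38+17+34+19 = 137 min.
Column-greedy (each task in turn goes to its cheapest remaining worker) gives 195 min, worse by 58.
Next-best assignment: Delgado→Task T1, Eriksen→Task T5, Varga→Task T6, Osei→Task T4, Costa→Task T7 = 147 min.
No other one-to-one assignment undercuts 137 min.

Minimum total: 137 min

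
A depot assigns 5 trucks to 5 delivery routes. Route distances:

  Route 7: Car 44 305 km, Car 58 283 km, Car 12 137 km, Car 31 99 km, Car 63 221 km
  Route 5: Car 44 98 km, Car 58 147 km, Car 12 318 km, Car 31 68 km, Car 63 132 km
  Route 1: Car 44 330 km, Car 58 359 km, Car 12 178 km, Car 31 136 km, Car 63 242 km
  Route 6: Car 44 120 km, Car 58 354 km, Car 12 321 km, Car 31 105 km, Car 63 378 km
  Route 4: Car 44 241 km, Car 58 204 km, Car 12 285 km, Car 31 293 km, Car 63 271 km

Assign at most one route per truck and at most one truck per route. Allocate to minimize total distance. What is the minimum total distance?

Minimum total: 729 km

Optimal: Car 44→Route 6 (120 km), Car 58→Route 4 (204 km), Car 12→Route 7 (137 km), Car 31→Route 1 (136 km), Car 63→Route 5 (132 km) — total 120+204+137+136+132 = 729 km.
Column-greedy (each route in turn goes to its cheapest remaining truck) gives 1000 km, worse by 271.
Next-best assignment: Car 44→Route 6, Car 58→Route 4, Car 12→Route 1, Car 31→Route 7, Car 63→Route 5 = 733 km.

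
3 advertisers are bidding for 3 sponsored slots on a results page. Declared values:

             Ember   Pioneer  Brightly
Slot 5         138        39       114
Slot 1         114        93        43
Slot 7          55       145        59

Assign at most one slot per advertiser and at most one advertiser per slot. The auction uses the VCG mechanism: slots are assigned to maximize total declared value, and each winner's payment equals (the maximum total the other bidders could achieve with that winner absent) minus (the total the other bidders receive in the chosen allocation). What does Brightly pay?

Efficient allocation: Ember→Slot 1 ($114), Pioneer→Slot 7 ($145), Brightly→Slot 5 ($114); total welfare W = $373.
Brightly receives Slot 5 at value $114, so the others get W − 114 = $259.
Without Brightly: best allocation of the remaining 2 bidders over all 3 slots is Ember→Slot 5 ($138), Pioneer→Slot 7 ($145), total $283.
VCG payment = (others' best without Brightly) − (others' welfare with Brightly) = 283 − 259 = $24.

Brightly pays $24.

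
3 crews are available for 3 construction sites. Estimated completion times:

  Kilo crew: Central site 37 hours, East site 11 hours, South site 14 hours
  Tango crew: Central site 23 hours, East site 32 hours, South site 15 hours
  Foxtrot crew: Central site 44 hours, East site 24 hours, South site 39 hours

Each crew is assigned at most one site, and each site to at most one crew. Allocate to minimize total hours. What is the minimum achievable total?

Optimal: Kilo crew→South site (14 hours), Tango crew→Central site (23 hours), Foxtrot crew→East site (24 hours) — total 14+23+24 = 61 hours.
Column-greedy (each site in turn goes to its cheapest remaining crew) gives 73 hours, worse by 12.

Minimum total: 61 hours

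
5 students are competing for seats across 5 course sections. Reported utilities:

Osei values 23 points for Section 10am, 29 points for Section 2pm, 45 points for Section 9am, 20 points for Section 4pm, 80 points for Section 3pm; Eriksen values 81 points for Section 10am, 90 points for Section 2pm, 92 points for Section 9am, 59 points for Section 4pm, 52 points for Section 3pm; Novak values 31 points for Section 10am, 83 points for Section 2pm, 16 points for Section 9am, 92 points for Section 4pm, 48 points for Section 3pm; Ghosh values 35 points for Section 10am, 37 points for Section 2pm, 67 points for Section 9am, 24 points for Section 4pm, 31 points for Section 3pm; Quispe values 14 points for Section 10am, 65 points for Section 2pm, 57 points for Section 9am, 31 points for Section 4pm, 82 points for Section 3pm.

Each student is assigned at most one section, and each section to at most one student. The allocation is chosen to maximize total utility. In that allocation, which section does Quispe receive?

Quispe receives Section 2pm.

Optimal: Osei→Section 3pm (80 points), Eriksen→Section 10am (81 points), Novak→Section 4pm (92 points), Ghosh→Section 9am (67 points), Quispe→Section 2pm (65 points) — total 80+81+92+67+65 = 385 points.
Column-greedy (each section in turn goes to its best remaining student) gives 342 points, worse by 43.
Next-best assignment: Osei→Section 3pm, Eriksen→Section 9am, Novak→Section 4pm, Ghosh→Section 10am, Quispe→Section 2pm = 364 points.
No other one-to-one assignment exceeds 385 points.
Quispe's own top section is Section 3pm (82 points), but forcing Quispe→Section 3pm and reassigning the rest optimally gives only 354 points — worse by 31.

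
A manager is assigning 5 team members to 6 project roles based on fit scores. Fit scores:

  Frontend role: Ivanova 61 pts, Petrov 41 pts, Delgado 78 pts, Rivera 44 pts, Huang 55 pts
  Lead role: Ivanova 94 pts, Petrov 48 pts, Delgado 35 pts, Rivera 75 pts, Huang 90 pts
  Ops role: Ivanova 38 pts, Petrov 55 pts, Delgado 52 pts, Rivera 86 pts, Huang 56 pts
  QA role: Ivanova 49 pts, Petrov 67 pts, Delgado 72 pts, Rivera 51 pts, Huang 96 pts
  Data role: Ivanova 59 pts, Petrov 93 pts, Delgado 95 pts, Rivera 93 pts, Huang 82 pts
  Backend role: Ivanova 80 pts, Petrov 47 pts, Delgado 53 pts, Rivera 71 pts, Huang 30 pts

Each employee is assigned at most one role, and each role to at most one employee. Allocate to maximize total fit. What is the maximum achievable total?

Max total: 447 pts

This is the linear assignment problem.
Optimal: Ivanova→Lead role (94 pts), Petrov→Data role (93 pts), Delgado→Frontend role (78 pts), Rivera→Ops role (86 pts), Huang→QA role (96 pts) — total 94+93+78+86+96 = 447 pts.
Max-entry greedy (repeatedly take the single best remaining cell) gives 418 pts, worse by 29.
Swapping Ivanova↔Rivera (Ivanova→Ops role 38 pts, Rivera→Lead role 75 pts) loses 67.
Checked against all permutations: 447 pts is optimal.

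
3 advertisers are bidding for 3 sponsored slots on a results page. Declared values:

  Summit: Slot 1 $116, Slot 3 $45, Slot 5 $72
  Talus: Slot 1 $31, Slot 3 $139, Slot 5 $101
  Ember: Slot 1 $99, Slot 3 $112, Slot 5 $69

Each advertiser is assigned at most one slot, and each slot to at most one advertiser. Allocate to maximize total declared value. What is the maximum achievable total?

Maximum total: $329

This is the linear assignment problem.
Optimal: Summit→Slot 1 ($116), Talus→Slot 5 ($101), Ember→Slot 3 ($112) — total 116+101+112 = $329.
Row-greedy (each advertiser in turn takes its best remaining slot) gives $324, worse by 5.
Next-best assignment: Summit→Slot 1, Talus→Slot 3, Ember→Slot 5 = $324.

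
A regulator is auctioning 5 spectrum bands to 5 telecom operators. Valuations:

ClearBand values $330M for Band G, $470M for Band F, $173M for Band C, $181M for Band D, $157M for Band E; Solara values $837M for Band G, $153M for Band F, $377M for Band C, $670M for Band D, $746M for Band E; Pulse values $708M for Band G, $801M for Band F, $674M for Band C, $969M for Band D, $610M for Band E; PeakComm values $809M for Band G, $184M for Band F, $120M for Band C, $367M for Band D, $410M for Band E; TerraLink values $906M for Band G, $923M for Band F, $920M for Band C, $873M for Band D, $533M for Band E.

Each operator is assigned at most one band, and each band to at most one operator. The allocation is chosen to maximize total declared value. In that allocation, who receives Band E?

Solara receives Band E.

Optimal: ClearBand→Band F ($470M), Solara→Band E ($746M), Pulse→Band D ($969M), PeakComm→Band G ($809M), TerraLink→Band C ($920M) — total 470+746+969+809+920 = $3914M.
Max-entry greedy (repeatedly take the single best remaining cell) gives $3312M, worse by 602.
Next-best assignment: ClearBand→Band C, Solara→Band E, Pulse→Band D, PeakComm→Band G, TerraLink→Band F = $3620M.
Every other assignment is strictly worse.
Solara's own top band is Band G ($837M), but forcing Solara→Band G and reassigning the rest optimally gives only $3606M — worse by 308.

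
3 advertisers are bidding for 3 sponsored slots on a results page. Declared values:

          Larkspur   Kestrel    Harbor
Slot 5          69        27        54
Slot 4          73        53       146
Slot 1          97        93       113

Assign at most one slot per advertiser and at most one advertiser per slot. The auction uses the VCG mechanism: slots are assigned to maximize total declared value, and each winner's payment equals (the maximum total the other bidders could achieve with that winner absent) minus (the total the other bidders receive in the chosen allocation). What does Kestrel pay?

Kestrel pays $28.

Efficient allocation: Larkspur→Slot 5 ($69), Kestrel→Slot 1 ($93), Harbor→Slot 4 ($146); total welfare W = $308.
Kestrel receives Slot 1 at value $93, so the others get W − 93 = $215.
Without Kestrel: best allocation of the remaining 2 bidders over all 3 slots is Larkspur→Slot 1 ($97), Harbor→Slot 4 ($146), total $243.
VCG payment = (others' best without Kestrel) − (others' welfare with Kestrel) = 243 − 215 = $28.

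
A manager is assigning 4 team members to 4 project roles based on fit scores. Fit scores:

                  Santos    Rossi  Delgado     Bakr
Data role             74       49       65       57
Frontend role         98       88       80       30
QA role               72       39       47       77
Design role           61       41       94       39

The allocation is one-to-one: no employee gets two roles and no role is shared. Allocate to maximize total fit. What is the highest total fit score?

Optimal: Santos→Data role (74 pts), Rossi→Frontend role (88 pts), Delgado→Design role (94 pts), Bakr→QA role (77 pts) — total 74+88+94+77 = 333 pts.
Row-greedy (each employee in turn takes its best remaining role) gives 318 pts, worse by 15.
Every other assignment is strictly worse.

Max total: 333 pts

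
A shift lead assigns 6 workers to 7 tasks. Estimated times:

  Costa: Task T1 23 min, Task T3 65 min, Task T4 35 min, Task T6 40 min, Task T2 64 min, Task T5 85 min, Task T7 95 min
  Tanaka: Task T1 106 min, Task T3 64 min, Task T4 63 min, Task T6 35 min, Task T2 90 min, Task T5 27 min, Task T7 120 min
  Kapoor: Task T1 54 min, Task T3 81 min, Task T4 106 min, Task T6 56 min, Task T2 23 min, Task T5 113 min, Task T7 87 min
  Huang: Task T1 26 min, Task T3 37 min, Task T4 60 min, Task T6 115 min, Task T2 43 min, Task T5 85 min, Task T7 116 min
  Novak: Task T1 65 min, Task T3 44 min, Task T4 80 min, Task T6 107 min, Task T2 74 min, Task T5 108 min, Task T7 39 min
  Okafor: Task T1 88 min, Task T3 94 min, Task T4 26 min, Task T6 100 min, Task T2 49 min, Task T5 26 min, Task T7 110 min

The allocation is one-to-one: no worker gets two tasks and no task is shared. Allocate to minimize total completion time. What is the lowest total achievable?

Min total: 175 min

Optimal: Costa→Task T1 (23 min), Tanaka→Task T5 (27 min), Kapoor→Task T2 (23 min), Huang→Task T3 (37 min), Novak→Task T7 (39 min), Okafor→Task T4 (26 min) — total 23+27+23+37+39+26 = 175 min.
Column-greedy (each task in turn goes to its cheapest remaining worker) gives 252 min, worse by 77.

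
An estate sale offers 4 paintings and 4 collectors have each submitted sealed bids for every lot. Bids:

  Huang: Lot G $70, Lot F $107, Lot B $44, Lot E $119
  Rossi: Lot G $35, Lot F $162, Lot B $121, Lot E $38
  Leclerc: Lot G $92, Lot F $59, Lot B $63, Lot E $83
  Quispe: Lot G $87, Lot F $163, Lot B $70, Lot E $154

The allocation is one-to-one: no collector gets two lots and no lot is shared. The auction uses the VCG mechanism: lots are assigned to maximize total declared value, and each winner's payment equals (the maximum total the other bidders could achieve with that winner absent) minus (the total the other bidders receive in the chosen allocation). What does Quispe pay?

Efficient allocation: Huang→Lot E ($119), Rossi→Lot B ($121), Leclerc→Lot G ($92), Quispe→Lot F ($163); total welfare W = $495.
Quispe receives Lot F at value $163, so the others get W − 163 = $332.
Without Quispe: best allocation of the remaining 3 bidders over all 4 lots is Huang→Lot E ($119), Rossi→Lot F ($162), Leclerc→Lot G ($92), total $373.
VCG payment = (others' best without Quispe) − (others' welfare with Quispe) = 373 − 332 = $41.

Quispe pays $41.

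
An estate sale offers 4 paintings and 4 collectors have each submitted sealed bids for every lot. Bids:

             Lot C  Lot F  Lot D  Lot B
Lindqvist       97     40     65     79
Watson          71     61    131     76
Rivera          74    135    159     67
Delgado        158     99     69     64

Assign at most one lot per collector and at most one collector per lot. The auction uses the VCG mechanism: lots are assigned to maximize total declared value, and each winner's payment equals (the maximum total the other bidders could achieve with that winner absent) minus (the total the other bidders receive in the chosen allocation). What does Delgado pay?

Delgado pays $18.

Efficient allocation: Lindqvist→Lot B ($79), Watson→Lot D ($131), Rivera→Lot F ($135), Delgado→Lot C ($158); total welfare W = $503.
Delgado receives Lot C at value $158, so the others get W − 158 = $345.
Without Delgado: best allocation of the remaining 3 bidders over all 4 lots is Lindqvist→Lot C ($97), Watson→Lot D ($131), Rivera→Lot F ($135), total $363.
VCG payment = (others' best without Delgado) − (others' welfare with Delgado) = 363 − 345 = $18.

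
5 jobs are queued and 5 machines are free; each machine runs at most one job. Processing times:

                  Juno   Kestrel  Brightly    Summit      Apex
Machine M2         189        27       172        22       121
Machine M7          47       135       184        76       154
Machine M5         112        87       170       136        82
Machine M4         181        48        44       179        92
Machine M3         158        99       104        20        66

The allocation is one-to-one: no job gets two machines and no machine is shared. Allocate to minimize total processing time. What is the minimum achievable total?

Optimal: Juno→Machine M7 (47 min), Kestrel→Machine M2 (27 min), Brightly→Machine M4 (44 min), Summit→Machine M3 (20 min), Apex→Machine M5 (82 min) — total 47+27+44+20+82 = 220 min.
Column-greedy (each machine in turn goes to its cheapest remaining job) gives 294 min, worse by 74.
Swapping Apex↔Summit (Apex→Machine M3 66 min, Summit→Machine M5 136 min) adds 100.
Every other assignment is strictly worse.

Minimum total: 220 min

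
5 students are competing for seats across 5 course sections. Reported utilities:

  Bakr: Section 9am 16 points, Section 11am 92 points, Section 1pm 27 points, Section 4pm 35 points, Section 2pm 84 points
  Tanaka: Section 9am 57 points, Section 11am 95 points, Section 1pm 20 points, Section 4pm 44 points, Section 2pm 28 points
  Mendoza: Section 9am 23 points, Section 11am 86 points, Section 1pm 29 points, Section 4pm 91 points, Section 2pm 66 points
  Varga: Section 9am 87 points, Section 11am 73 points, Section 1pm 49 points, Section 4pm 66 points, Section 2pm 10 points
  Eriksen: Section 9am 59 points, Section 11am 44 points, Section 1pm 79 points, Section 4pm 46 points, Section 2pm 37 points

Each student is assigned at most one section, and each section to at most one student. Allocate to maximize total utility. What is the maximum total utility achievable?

Maximum total: 436 points

Treat this as an assignment problem: match each student to one section.
Optimal: Bakr→Section 2pm (84 points), Tanaka→Section 11am (95 points), Mendoza→Section 4pm (91 points), Varga→Section 9am (87 points), Eriksen→Section 1pm (79 points) — total 84+95+91+87+79 = 436 points.
Row-greedy (each student in turn takes its best remaining section) gives 326 points, worse by 110.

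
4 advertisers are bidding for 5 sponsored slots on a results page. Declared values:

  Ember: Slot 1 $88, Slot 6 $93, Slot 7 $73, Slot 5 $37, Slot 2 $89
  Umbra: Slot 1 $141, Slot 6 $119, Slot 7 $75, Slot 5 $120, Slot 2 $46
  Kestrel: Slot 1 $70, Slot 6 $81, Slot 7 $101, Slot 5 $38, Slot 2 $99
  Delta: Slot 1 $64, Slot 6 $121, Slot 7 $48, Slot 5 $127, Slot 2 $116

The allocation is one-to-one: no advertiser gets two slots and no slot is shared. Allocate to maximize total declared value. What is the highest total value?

Maximum total: $462

This is a one-to-one assignment (maximum-weight bipartite matching).
Optimal: Ember→Slot 6 ($93), Umbra→Slot 1 ($141), Kestrel→Slot 7 ($101), Delta→Slot 5 ($127) — total 93+141+101+127 = $462.
Column-greedy (each slot in turn goes to its best remaining advertiser) gives $400, worse by 62.
Next-best assignment: Ember→Slot 6, Umbra→Slot 1, Kestrel→Slot 2, Delta→Slot 5 = $460.
Checked against all permutations: $462 is optimal.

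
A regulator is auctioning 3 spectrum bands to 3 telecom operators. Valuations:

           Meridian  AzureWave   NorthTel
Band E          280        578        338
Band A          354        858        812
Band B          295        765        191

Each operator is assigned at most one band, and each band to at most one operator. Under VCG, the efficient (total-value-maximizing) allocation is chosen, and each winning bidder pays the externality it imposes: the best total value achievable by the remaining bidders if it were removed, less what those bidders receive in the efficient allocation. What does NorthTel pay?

Efficient allocation: Meridian→Band E ($280M), AzureWave→Band B ($765M), NorthTel→Band A ($812M); total welfare W = $1857M.
NorthTel receives Band A at value $812M, so the others get W − 812 = $1045M.
Without NorthTel: best allocation of the remaining 2 bidders over all 3 bands is Meridian→Band B ($295M), AzureWave→Band A ($858M), total $1153M.
VCG payment = (others' best without NorthTel) − (others' welfare with NorthTel) = 1153 − 1045 = $108M.

NorthTel pays $108M.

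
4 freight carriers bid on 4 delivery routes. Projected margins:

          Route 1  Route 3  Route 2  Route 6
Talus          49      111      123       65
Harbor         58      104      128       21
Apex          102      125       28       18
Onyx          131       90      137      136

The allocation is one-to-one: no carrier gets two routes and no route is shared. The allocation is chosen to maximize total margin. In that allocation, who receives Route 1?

Apex receives Route 1.

Treat this as an assignment problem: match each carrier to one route.
Optimal: Talus→Route 3 ($111k), Harbor→Route 2 ($128k), Apex→Route 1 ($102k), Onyx→Route 6 ($136k) — total 111+128+102+136 = $477k.
Max-entry greedy (repeatedly take the single best remaining cell) gives $385k, worse by 92.
Apex's own top route is Route 3 ($125k), but forcing Apex→Route 3 and reassigning the rest optimally gives only $449k — worse by 28.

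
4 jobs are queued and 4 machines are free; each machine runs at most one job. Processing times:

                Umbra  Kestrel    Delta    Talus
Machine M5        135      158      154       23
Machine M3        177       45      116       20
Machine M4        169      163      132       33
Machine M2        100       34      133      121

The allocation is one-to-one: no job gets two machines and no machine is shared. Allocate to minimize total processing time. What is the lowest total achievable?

Minimum total: 300 min

Optimal: Umbra→Machine M2 (100 min), Kestrel→Machine M3 (45 min), Delta→Machine M4 (132 min), Talus→Machine M5 (23 min) — total 100+45+132+23 = 300 min.
Min-entry greedy (repeatedly take the single cheapest remaining cell) gives 321 min, worse by 21.
Checked against all permutations: 300 min is optimal.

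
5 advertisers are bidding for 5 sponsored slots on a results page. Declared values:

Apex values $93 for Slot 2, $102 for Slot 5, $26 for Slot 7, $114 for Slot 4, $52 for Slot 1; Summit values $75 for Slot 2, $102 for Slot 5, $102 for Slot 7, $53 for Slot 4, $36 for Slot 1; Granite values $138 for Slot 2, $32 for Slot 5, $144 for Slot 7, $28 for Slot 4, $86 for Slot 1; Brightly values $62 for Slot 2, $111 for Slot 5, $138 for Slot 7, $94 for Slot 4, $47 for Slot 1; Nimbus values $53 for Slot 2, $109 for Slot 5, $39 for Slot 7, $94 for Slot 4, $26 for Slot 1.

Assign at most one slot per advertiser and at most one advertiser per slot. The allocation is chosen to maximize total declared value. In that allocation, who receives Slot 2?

Granite receives Slot 2.

Treat this as an assignment problem: match each advertiser to one slot.
Optimal: Apex→Slot 4 ($114), Summit→Slot 1 ($36), Granite→Slot 2 ($138), Brightly→Slot 7 ($138), Nimbus→Slot 5 ($109) — total 114+36+138+138+109 = $535.
Row-greedy (each advertiser in turn takes its best remaining slot) gives $448, worse by 87.
Next-best assignment: Apex→Slot 1, Summit→Slot 5, Granite→Slot 2, Brightly→Slot 7, Nimbus→Slot 4 = $524.
Swapping Nimbus↔Granite (Nimbus→Slot 2 $53, Granite→Slot 5 $32) loses 162.
Checked against all permutations: $535 is optimal.
Granite's own top slot is Slot 7 ($144), but forcing Granite→Slot 7 and reassigning the rest optimally gives only $489 — worse by 46.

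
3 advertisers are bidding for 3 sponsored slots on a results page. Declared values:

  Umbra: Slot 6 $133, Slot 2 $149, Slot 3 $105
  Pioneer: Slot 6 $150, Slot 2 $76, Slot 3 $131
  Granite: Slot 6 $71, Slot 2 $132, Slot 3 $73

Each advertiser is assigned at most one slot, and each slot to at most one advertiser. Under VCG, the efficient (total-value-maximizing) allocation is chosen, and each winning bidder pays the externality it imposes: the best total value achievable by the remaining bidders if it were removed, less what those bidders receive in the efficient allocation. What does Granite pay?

Granite pays $35.

Efficient allocation: Umbra→Slot 6 ($133), Pioneer→Slot 3 ($131), Granite→Slot 2 ($132); total welfare W = $396.
Granite receives Slot 2 at value $132, so the others get W − 132 = $264.
Without Granite: best allocation of the remaining 2 bidders over all 3 slots is Umbra→Slot 2 ($149), Pioneer→Slot 6 ($150), total $299.
VCG payment = (others' best without Granite) − (others' welfare with Granite) = 299 − 264 = $35.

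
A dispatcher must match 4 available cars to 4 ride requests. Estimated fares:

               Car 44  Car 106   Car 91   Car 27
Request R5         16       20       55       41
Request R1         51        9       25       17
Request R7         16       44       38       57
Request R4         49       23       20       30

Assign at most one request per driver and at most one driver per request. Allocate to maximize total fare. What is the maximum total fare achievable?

Maximum total: $186

This is a one-to-one assignment (maximum-weight bipartite matching).
Optimal: Car 44→Request R1 ($51), Car 106→Request R4 ($23), Car 91→Request R5 ($55), Car 27→Request R7 ($57) — total 51+23+55+57 = $186.
Row-greedy (each driver in turn takes its best remaining request) gives $180, worse by 6.
Checked against all permutations: $186 is optimal.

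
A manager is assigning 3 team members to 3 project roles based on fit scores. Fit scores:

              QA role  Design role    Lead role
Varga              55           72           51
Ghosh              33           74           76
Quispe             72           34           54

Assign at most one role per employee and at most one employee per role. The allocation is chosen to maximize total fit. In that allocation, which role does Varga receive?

Varga receives Design role.

Optimal: Varga→Design role (72 pts), Ghosh→Lead role (76 pts), Quispe→QA role (72 pts) — total 72+76+72 = 220 pts.
Column-greedy (each role in turn goes to its best remaining employee) gives 197 pts, worse by 23.
Next-best assignment: Varga→Lead role, Ghosh→Design role, Quispe→QA role = 197 pts.
Swapping Ghosh↔Quispe (Ghosh→QA role 33 pts, Quispe→Lead role 54 pts) loses 61.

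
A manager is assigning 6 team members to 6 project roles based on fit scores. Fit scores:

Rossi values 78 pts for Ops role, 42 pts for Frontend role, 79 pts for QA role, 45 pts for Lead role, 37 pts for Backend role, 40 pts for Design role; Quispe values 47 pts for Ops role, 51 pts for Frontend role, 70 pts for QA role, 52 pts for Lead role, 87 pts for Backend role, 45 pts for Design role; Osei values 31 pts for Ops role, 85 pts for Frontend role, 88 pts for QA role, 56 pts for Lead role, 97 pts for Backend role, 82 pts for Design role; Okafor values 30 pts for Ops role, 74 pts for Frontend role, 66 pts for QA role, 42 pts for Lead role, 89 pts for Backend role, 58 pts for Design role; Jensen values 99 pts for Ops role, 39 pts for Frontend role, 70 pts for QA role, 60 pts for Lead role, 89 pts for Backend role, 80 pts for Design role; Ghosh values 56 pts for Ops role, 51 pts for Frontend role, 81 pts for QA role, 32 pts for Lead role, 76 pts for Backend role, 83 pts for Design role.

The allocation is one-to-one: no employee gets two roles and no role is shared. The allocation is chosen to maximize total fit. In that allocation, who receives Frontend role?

Optimal: Rossi→QA role (79 pts), Quispe→Lead role (52 pts), Osei→Frontend role (85 pts), Okafor→Backend role (89 pts), Jensen→Ops role (99 pts), Ghosh→Design role (83 pts) — total 79+52+85+89+99+83 = 487 pts.
Column-greedy (each role in turn goes to its best remaining employee) gives 446 pts, worse by 41.
Next-best assignment: Rossi→QA role, Quispe→Lead role, Osei→Backend role, Okafor→Frontend role, Jensen→Ops role, Ghosh→Design role = 484 pts.
Swapping Okafor↔Osei (Okafor→Frontend role 74 pts, Osei→Backend role 97 pts) loses 3.
Osei's own top role is Backend role (97 pts), but forcing Osei→Backend role and reassigning the rest optimally gives only 484 pts — worse by 3.

Osei receives Frontend role.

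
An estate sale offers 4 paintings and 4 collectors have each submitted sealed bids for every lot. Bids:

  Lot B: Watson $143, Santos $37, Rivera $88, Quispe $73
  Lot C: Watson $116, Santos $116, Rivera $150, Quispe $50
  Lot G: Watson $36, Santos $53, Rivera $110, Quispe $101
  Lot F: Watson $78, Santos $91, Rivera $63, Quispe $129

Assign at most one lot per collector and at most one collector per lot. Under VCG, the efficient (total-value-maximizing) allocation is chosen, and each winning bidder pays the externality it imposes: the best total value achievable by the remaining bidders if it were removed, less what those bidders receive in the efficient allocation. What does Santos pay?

Santos pays $40.

Efficient allocation: Watson→Lot B ($143), Santos→Lot C ($116), Rivera→Lot G ($110), Quispe→Lot F ($129); total welfare W = $498.
Santos receives Lot C at value $116, so the others get W − 116 = $382.
Without Santos: best allocation of the remaining 3 bidders over all 4 lots is Watson→Lot B ($143), Rivera→Lot C ($150), Quispe→Lot F ($129), total $422.
VCG payment = (others' best without Santos) − (others' welfare with Santos) = 422 − 382 = $40.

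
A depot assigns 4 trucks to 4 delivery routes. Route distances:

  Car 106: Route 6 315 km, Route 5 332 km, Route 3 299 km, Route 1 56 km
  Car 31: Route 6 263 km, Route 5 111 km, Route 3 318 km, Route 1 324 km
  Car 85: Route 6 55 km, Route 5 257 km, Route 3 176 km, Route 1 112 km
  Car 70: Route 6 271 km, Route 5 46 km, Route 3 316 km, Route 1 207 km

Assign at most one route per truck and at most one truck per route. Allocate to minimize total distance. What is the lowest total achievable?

Min total: 475 km

Optimal: Car 106→Route 1 (56 km), Car 31→Route 3 (318 km), Car 85→Route 6 (55 km), Car 70→Route 5 (46 km) — total 56+318+55+46 = 475 km.
Row-greedy (each truck in turn takes its cheapest remaining route) gives 538 km, worse by 63.
Swapping Car 85↔Car 106 (Car 85→Route 1 112 km, Car 106→Route 6 315 km) adds 316.
Every other assignment is strictly worse.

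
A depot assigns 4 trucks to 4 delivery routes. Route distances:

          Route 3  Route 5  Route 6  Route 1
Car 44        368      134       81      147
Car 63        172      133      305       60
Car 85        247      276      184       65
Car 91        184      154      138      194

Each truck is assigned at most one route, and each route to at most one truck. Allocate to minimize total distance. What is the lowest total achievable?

Optimal: Car 44→Route 6 (81 km), Car 63→Route 5 (133 km), Car 85→Route 1 (65 km), Car 91→Route 3 (184 km) — total 81+133+65+184 = 463 km.
Row-greedy (each truck in turn takes its cheapest remaining route) gives 542 km, worse by 79.
Swapping Car 63↔Car 85 (Car 63→Route 1 60 km, Car 85→Route 5 276 km) adds 138.

Min total: 463 km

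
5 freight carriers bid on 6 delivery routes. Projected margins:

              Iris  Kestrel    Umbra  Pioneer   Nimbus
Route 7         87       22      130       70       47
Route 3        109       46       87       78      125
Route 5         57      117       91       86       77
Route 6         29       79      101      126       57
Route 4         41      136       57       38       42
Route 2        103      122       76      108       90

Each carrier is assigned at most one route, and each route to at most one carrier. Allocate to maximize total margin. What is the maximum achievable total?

Maximum total: $620k

Optimal: Iris→Route 2 ($103k), Kestrel→Route 4 ($136k), Umbra→Route 7 ($130k), Pioneer→Route 6 ($126k), Nimbus→Route 3 ($125k) — total 103+136+130+126+125 = $620k.
Column-greedy (each route in turn goes to its best remaining carrier) gives $539k, worse by 81.
No other one-to-one assignment exceeds $620k.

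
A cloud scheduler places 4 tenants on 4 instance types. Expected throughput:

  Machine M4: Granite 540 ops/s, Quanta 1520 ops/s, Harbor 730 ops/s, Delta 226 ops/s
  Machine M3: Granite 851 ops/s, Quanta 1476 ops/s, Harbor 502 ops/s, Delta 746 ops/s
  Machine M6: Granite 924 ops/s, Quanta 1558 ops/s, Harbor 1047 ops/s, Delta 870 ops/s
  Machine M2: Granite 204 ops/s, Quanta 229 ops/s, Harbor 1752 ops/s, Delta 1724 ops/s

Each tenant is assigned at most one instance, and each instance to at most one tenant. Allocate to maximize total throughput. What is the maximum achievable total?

Optimal: Granite→Machine M3 (851 ops/s), Quanta→Machine M4 (1520 ops/s), Harbor→Machine M6 (1047 ops/s), Delta→Machine M2 (1724 ops/s) — total 851+1520+1047+1724 = 5142 ops/s.
Row-greedy (each tenant in turn takes its best remaining instance) gives 4942 ops/s, worse by 200.
Swapping Harbor↔Quanta (Harbor→Machine M4 730 ops/s, Quanta→Machine M6 1558 ops/s) loses 279.

Max total: 5142 ops/s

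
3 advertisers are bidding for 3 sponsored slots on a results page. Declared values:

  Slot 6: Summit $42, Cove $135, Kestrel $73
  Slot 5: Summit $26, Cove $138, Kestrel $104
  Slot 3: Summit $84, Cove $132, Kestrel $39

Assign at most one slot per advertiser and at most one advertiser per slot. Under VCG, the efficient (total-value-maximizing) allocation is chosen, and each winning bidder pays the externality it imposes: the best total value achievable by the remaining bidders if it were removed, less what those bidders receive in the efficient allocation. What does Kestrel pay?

Kestrel pays $3.

Efficient allocation: Summit→Slot 3 ($84), Cove→Slot 6 ($135), Kestrel→Slot 5 ($104); total welfare W = $323.
Kestrel receives Slot 5 at value $104, so the others get W − 104 = $219.
Without Kestrel: best allocation of the remaining 2 bidders over all 3 slots is Summit→Slot 3 ($84), Cove→Slot 5 ($138), total $222.
VCG payment = (others' best without Kestrel) − (others' welfare with Kestrel) = 222 − 219 = $3.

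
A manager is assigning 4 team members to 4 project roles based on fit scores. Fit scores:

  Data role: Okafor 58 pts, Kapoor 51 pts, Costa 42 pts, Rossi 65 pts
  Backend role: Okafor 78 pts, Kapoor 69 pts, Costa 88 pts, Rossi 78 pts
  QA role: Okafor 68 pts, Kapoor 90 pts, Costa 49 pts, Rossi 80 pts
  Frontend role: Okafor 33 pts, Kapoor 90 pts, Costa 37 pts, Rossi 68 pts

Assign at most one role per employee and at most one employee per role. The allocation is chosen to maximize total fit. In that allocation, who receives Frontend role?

Treat this as an assignment problem: match each employee to one role.
Optimal: Okafor→Data role (58 pts), Kapoor→Frontend role (90 pts), Costa→Backend role (88 pts), Rossi→QA role (80 pts) — total 58+90+88+80 = 316 pts.
Column-greedy (each role in turn goes to its best remaining employee) gives 276 pts, worse by 40.
Checked against all permutations: 316 pts is optimal.
Kapoor's own top role is QA role (90 pts), but forcing Kapoor→QA role and reassigning the rest optimally gives only 304 pts — worse by 12.

Kapoor receives Frontend role.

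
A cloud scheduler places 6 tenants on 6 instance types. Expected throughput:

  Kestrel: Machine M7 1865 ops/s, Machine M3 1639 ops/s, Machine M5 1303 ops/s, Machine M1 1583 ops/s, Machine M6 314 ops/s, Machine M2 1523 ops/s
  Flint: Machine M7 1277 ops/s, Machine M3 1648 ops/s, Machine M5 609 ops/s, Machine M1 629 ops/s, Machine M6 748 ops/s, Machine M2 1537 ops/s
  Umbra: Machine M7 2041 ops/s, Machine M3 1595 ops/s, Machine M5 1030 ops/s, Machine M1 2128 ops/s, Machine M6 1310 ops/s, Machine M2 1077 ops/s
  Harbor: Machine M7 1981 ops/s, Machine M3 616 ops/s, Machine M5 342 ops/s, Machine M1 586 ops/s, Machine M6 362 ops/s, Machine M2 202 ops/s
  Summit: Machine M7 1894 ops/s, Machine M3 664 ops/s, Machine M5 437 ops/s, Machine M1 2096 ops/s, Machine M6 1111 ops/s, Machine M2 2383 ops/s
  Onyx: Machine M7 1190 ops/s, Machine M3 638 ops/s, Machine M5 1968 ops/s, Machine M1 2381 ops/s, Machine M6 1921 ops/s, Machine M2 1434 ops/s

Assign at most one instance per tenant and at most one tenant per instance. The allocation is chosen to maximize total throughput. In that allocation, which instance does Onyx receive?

Onyx receives Machine M6.

Optimal: Kestrel→Machine M5 (1303 ops/s), Flint→Machine M3 (1648 ops/s), Umbra→Machine M1 (2128 ops/s), Harbor→Machine M7 (1981 ops/s), Summit→Machine M2 (2383 ops/s), Onyx→Machine M6 (1921 ops/s) — total 1303+1648+2128+1981+2383+1921 = 11364 ops/s.
Row-greedy (each tenant in turn takes its best remaining instance) gives 10354 ops/s, worse by 1010.
Swapping Summit↔Umbra (Summit→Machine M1 2096 ops/s, Umbra→Machine M2 1077 ops/s) loses 1338.
Every other assignment is strictly worse.
Onyx's own top instance is Machine M1 (2381 ops/s), but forcing Onyx→Machine M1 and reassigning the rest optimally gives only 11006 ops/s — worse by 358.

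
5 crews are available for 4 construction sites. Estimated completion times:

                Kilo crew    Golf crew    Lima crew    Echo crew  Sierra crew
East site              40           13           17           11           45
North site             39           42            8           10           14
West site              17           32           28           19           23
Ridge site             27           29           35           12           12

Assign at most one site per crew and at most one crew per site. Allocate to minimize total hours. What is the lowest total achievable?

Minimum total: 48 hours

Optimal: Echo crew→East site (11 hours), Lima crew→North site (8 hours), Kilo crew→West site (17 hours), Sierra crew→Ridge site (12 hours) — total 11+8+17+12 = 48 hours.
Row-greedy (each crew in turn takes its cheapest remaining site) gives 50 hours, worse by 2.
Swapping Lima crew↔Echo crew (Lima crew→East site 17 hours, Echo crew→North site 10 hours) adds 8.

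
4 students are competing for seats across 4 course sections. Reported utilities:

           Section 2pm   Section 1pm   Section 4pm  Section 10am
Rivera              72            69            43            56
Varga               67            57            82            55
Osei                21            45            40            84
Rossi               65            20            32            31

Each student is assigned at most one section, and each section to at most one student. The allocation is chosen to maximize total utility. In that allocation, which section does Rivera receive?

Rivera receives Section 1pm.

Optimal: Rivera→Section 1pm (69 points), Varga→Section 4pm (82 points), Osei→Section 10am (84 points), Rossi→Section 2pm (65 points) — total 69+82+84+65 = 300 points.
Every other assignment is strictly worse.
Rivera's own top section is Section 2pm (72 points), but forcing Rivera→Section 2pm and reassigning the rest optimally gives only 258 points — worse by 42.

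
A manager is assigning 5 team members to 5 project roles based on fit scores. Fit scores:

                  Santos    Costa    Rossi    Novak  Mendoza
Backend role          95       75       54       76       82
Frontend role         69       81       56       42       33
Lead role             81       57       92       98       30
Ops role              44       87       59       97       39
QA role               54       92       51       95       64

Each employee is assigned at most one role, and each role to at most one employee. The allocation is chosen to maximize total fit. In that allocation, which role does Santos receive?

Santos receives Frontend role.

Treat this as an assignment problem: match each employee to one role.
Optimal: Santos→Frontend role (69 pts), Costa→QA role (92 pts), Rossi→Lead role (92 pts), Novak→Ops role (97 pts), Mendoza→Backend role (82 pts) — total 69+92+92+97+82 = 432 pts.
Row-greedy (each employee in turn takes its best remaining role) gives 409 pts, worse by 23.
Next-best assignment: Santos→Backend role, Costa→Frontend role, Rossi→Lead role, Novak→Ops role, Mendoza→QA role = 429 pts.
Swapping Costa↔Rossi (Costa→Lead role 57 pts, Rossi→QA role 51 pts) loses 76.
No other one-to-one assignment exceeds 432 pts.
Santos's own top role is Backend role (95 pts), but forcing Santos→Backend role and reassigning the rest optimally gives only 429 pts — worse by 3.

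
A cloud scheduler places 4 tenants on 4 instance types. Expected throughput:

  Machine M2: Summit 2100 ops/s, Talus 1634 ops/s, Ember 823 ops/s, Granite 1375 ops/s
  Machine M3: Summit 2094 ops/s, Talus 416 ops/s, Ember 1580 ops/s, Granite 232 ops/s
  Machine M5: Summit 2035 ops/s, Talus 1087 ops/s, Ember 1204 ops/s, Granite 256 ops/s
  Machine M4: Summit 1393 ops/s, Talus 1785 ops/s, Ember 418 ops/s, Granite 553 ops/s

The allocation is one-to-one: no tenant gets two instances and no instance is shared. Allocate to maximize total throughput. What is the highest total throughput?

Optimal: Summit→Machine M5 (2035 ops/s), Talus→Machine M4 (1785 ops/s), Ember→Machine M3 (1580 ops/s), Granite→Machine M2 (1375 ops/s) — total 2035+1785+1580+1375 = 6775 ops/s.
Column-greedy (each instance in turn goes to its best remaining tenant) gives 5320 ops/s, worse by 1455.
Next-best assignment: Summit→Machine M3, Talus→Machine M4, Ember→Machine M5, Granite→Machine M2 = 6458 ops/s.
Swapping Summit↔Ember (Summit→Machine M3 2094 ops/s, Ember→Machine M5 1204 ops/s) loses 317.

Maximum total: 6775 ops/s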